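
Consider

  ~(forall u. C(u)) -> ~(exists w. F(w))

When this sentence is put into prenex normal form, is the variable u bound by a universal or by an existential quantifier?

First replace A → B with ¬A ∨ B.
  ~~(forall u. C(u)) | ~(exists w. F(w))
Drive negations inward (¬∀x A ≡ ∃x ¬A, ¬∃x A ≡ ∀x ¬A, De Morgan for ∧/∨):
  (forall u. C(u)) | (forall w. ~F(w))
All bound variables are already distinct, so no renaming is needed.
Pull the quantifiers to the front (each side's bound variable is not free in the other side):
  forall u. forall w. (C(u) | ~F(w))
The quantifier forall u sits under an even number of negations (counting the antecedent side of each →), so it remains universal.

universal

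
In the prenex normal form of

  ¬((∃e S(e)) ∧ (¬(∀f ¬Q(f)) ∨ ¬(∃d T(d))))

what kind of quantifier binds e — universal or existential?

Push ¬ through the quantifiers and connectives to reach negation normal form:
  (∀e ¬S(e)) ∨ (∀f ¬Q(f)) ∧ (∃d T(d))
All bound variables are already distinct, so no renaming is needed.
Extract every quantifier outward, since the variables are now distinct and don't occur free across branches:
  ∀e ∀f ∃d (¬S(e) ∨ ¬Q(f) ∧ T(d))
The quantifier ∃e sits under an odd number of negations, so it flips to ∀e.

universal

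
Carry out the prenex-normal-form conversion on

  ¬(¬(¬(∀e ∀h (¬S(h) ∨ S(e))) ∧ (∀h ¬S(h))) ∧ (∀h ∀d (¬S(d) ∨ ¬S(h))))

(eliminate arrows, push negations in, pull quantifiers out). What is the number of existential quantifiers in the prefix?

Move each ¬ inward, flipping quantifiers it crosses:
  (∃e ∃h (S(h) ∧ ¬S(e))) ∧ (∀h ¬S(h)) ∨ (∃h ∃d (S(d) ∧ S(h)))
Rename bound variables to avoid capture: h↦y, h↦u.
  (∃e ∃h (S(h) ∧ ¬S(e))) ∧ (∀y ¬S(y)) ∨ (∃u ∃d (S(d) ∧ S(u)))
Extract every quantifier outward, since the variables are now distinct and don't occur free across branches:
  ∃e ∃h ∀y ∃u ∃d (S(h) ∧ ¬S(e) ∧ ¬S(y) ∨ S(d) ∧ S(u))
The prefix is ∃e ∃h ∀y ∃u ∃d: 1 universal, 4 existential.

4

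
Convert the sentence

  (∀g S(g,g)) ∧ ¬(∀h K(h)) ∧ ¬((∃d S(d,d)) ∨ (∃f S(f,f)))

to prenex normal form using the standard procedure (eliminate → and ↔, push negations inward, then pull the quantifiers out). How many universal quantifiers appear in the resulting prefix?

Drive negations inward (¬∀x A ≡ ∃x ¬A, ¬∃x A ≡ ∀x ¬A, De Morgan for ∧/∨):
  (∀g S(g,g)) ∧ (∃h ¬K(h)) ∧ (∀d ¬S(d,d)) ∧ (∀f ¬S(f,f))
Pull the quantifiers to the front (each side's bound variable is not free in the other side):
  ∀g ∃h ∀d ∀f (S(g,g) ∧ ¬K(h) ∧ ¬S(d,d) ∧ ¬S(f,f))
The prefix is ∀g ∃h ∀d ∀f: 3 universal, 1 existential.

3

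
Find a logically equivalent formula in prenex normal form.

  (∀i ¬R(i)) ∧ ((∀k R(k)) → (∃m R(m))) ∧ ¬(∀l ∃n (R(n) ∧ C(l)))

Rewrite implications/biconditionals: A → B as ¬A ∨ B.
  (∀i ¬R(i)) ∧ (¬(∀k R(k)) ∨ (∃m R(m))) ∧ ¬(∀l ∃n (R(n) ∧ C(l)))
Drive negations inward (¬∀x A ≡ ∃x ¬A, ¬∃x A ≡ ∀x ¬A, De Morgan for ∧/∨):
  (∀i ¬R(i)) ∧ ((∃k ¬R(k)) ∨ (∃m R(m))) ∧ (∃l ∀n (¬R(n) ∨ ¬C(l)))
Pull the quantifiers to the front (each side's bound variable is not free in the other side):
  ∀i ∃k ∃m ∃l ∀n (¬R(i) ∧ (¬R(k) ∨ R(m)) ∧ (¬R(n) ∨ ¬C(l)))

∀i ∃k ∃m ∃l ∀n (¬R(i) ∧ (¬R(k) ∨ R(m)) ∧ (¬R(n) ∨ ¬C(l)))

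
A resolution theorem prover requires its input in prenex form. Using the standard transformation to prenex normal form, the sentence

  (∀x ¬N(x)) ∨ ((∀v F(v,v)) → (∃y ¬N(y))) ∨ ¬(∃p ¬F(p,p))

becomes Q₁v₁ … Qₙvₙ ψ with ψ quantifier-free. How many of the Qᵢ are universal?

Eliminate → and ↔ using ¬ and ∨.
  (∀x ¬N(x)) ∨ ¬(∀v F(v,v)) ∨ (∃y ¬N(y)) ∨ ¬(∃p ¬F(p,p))
Move each ¬ inward, flipping quantifiers it crosses:
  (∀x ¬N(x)) ∨ (∃v ¬F(v,v)) ∨ (∃y ¬N(y)) ∨ (∀p F(p,p))
All bound variables are already distinct, so no renaming is needed.
Extract every quantifier outward, since the variables are now distinct and don't occur free across branches:
  ∀x ∃v ∃y ∀p (¬N(x) ∨ ¬F(v,v) ∨ ¬N(y) ∨ F(p,p))
The prefix is ∀x ∃v ∃y ∀p: 2 universal, 2 existential.

2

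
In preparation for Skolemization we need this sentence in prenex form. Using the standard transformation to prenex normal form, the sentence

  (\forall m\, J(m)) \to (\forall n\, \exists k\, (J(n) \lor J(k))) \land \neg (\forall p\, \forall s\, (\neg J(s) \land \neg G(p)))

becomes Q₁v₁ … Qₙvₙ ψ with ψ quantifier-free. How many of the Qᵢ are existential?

4

Eliminate → and ↔ using ¬ and ∨.
  \neg (\forall m\, J(m)) \lor (\forall n\, \exists k\, (J(n) \lor J(k))) \land \neg (\forall p\, \forall s\, (\neg J(s) \land \neg G(p)))
Drive negations inward (¬∀x A ≡ ∃x ¬A, ¬∃x A ≡ ∀x ¬A, De Morgan for ∧/∨):
  (\exists m\, \neg J(m)) \lor (\forall n\, \exists k\, (J(n) \lor J(k))) \land (\exists p\, \exists s\, (J(s) \lor G(p)))
All bound variables are already distinct, so no renaming is needed.
Extract every quantifier outward, since the variables are now distinct and don't occur free across branches:
  \exists m\, \forall n\, \exists k\, \exists p\, \exists s\, (\neg J(m) \lor (J(n) \lor J(k)) \land (J(s) \lor G(p)))
The prefix is \exists m \forall n \exists k \exists p \exists s: 1 universal, 4 existential.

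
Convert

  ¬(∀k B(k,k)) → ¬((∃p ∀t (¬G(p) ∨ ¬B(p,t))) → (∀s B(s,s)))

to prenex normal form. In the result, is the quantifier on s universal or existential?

Rewrite implications/biconditionals: A → B as ¬A ∨ B.
  ¬¬(∀k B(k,k)) ∨ ¬(¬(∃p ∀t (¬G(p) ∨ ¬B(p,t))) ∨ (∀s B(s,s)))
Drive negations inward (¬∀x A ≡ ∃x ¬A, ¬∃x A ≡ ∀x ¬A, De Morgan for ∧/∨):
  (∀k B(k,k)) ∨ (∃p ∀t (¬G(p) ∨ ¬B(p,t))) ∧ (∃s ¬B(s,s))
All bound variables are already distinct, so no renaming is needed.
Finally move all quantifiers to the prefix:
  ∀k ∃p ∀t ∃s (B(k,k) ∨ (¬G(p) ∨ ¬B(p,t)) ∧ ¬B(s,s))
The quantifier ∀s sits under an odd number of negations (counting the antecedent side of each →), so it flips to ∃s.

existential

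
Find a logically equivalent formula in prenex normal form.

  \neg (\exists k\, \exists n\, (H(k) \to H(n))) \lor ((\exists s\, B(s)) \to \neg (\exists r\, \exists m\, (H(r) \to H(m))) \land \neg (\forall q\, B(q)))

First replace A → B with ¬A ∨ B.
  \neg (\exists k\, \exists n\, (\neg H(k) \lor H(n))) \lor \neg (\exists s\, B(s)) \lor \neg (\exists r\, \exists m\, (\neg H(r) \lor H(m))) \land \neg (\forall q\, B(q))
Move each ¬ inward, flipping quantifiers it crosses:
  (\forall k\, \forall n\, (H(k) \land \neg H(n))) \lor (\forall s\, \neg B(s)) \lor (\forall r\, \forall m\, (H(r) \land \neg H(m))) \land (\exists q\, \neg B(q))
Pull the quantifiers to the front (each side's bound variable is not free in the other side):
  \forall k\, \forall n\, \forall s\, \forall r\, \forall m\, \exists q\, (H(k) \land \neg H(n) \lor \neg B(s) \lor H(r) \land \neg H(m) \land \neg B(q))

\forall k\, \forall n\, \forall s\, \forall r\, \forall m\, \exists q\, (H(k) \land \neg H(n) \lor \neg B(s) \lor H(r) \land \neg H(m) \land \neg B(q))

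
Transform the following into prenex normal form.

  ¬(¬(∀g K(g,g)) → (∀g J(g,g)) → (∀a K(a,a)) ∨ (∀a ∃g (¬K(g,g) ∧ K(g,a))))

∃g ∀u1 ∃a ∃y ∀s (¬K(g,g) ∧ J(u1,u1) ∧ ¬K(a,a) ∧ (K(s,s) ∨ ¬K(s,y)))

Rewrite implications/biconditionals: A → B as ¬A ∨ B.
  ¬(¬¬(∀g K(g,g)) ∨ ¬(∀g J(g,g)) ∨ (∀a K(a,a)) ∨ (∀a ∃g (¬K(g,g) ∧ K(g,a))))
Drive negations inward (¬∀x A ≡ ∃x ¬A, ¬∃x A ≡ ∀x ¬A, De Morgan for ∧/∨):
  (∃g ¬K(g,g)) ∧ (∀g J(g,g)) ∧ (∃a ¬K(a,a)) ∧ (∃a ∀g (K(g,g) ∨ ¬K(g,a)))
Give each quantifier a distinct variable: g↦u1, a↦y, g↦s.
  (∃g ¬K(g,g)) ∧ (∀u1 J(u1,u1)) ∧ (∃a ¬K(a,a)) ∧ (∃y ∀s (K(s,s) ∨ ¬K(s,y)))
Finally move all quantifiers to the prefix:
  ∃g ∀u1 ∃a ∃y ∀s (¬K(g,g) ∧ J(u1,u1) ∧ ¬K(a,a) ∧ (K(s,s) ∨ ¬K(s,y)))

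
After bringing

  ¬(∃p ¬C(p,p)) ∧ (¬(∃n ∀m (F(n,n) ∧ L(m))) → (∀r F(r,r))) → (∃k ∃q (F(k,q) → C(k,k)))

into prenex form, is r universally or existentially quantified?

existential

Eliminate → and ↔ using ¬ and ∨.
  ¬(¬(∃p ¬C(p,p)) ∧ (¬¬(∃n ∀m (F(n,n) ∧ L(m))) ∨ (∀r F(r,r)))) ∨ (∃k ∃q (¬F(k,q) ∨ C(k,k)))
Push ¬ through the quantifiers and connectives to reach negation normal form:
  (∃p ¬C(p,p)) ∨ (∀n ∃m (¬F(n,n) ∨ ¬L(m))) ∧ (∃r ¬F(r,r)) ∨ (∃k ∃q (¬F(k,q) ∨ C(k,k)))
All bound variables are already distinct, so no renaming is needed.
Finally move all quantifiers to the prefix:
  ∃p ∀n ∃m ∃r ∃k ∃q (¬C(p,p) ∨ (¬F(n,n) ∨ ¬L(m)) ∧ ¬F(r,r) ∨ ¬F(k,q) ∨ C(k,k))
The quantifier ∀r sits under an odd number of negations (counting the antecedent side of each →), so it flips to ∃r.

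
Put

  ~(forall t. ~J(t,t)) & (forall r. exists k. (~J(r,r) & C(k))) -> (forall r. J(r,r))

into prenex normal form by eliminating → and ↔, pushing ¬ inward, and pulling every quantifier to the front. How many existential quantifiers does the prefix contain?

Eliminate → and ↔ using ¬ and ∨.
  ~(~(forall t. ~J(t,t)) & (forall r. exists k. (~J(r,r) & C(k)))) | (forall r. J(r,r))
Drive negations inward (¬∀x A ≡ ∃x ¬A, ¬∃x A ≡ ∀x ¬A, De Morgan for ∧/∨):
  (forall t. ~J(t,t)) | (exists r. forall k. (J(r,r) | ~C(k))) | (forall r. J(r,r))
Rename bound variables to avoid capture: r↦q.
  (forall t. ~J(t,t)) | (exists r. forall k. (J(r,r) | ~C(k))) | (forall q. J(q,q))
Pull the quantifiers to the front (each side's bound variable is not free in the other side):
  forall t. exists r. forall k. forall q. (~J(t,t) | J(r,r) | ~C(k) | J(q,q))
The prefix is forall t exists r forall k forall q: 3 universal, 1 existential.

1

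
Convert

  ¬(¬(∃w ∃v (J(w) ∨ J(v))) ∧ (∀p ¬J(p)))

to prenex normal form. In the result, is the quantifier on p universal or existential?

existential

Move each ¬ inward, flipping quantifiers it crosses:
  (∃w ∃v (J(w) ∨ J(v))) ∨ (∃p J(p))
Extract every quantifier outward, since the variables are now distinct and don't occur free across branches:
  ∃w ∃v ∃p (J(w) ∨ J(v) ∨ J(p))
The quantifier ∀p sits under an odd number of negations, so it flips to ∃p.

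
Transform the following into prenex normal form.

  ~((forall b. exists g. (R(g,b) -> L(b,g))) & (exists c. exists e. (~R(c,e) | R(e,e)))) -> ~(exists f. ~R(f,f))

forall b. exists g. exists c. exists e. forall f. ((~R(g,b) | L(b,g)) & (~R(c,e) | R(e,e)) | R(f,f))

Rewrite implications/biconditionals: A → B as ¬A ∨ B.
  ~~((forall b. exists g. (~R(g,b) | L(b,g))) & (exists c. exists e. (~R(c,e) | R(e,e)))) | ~(exists f. ~R(f,f))
Push ¬ through the quantifiers and connectives to reach negation normal form:
  (forall b. exists g. (~R(g,b) | L(b,g))) & (exists c. exists e. (~R(c,e) | R(e,e))) | (forall f. R(f,f))
Finally move all quantifiers to the prefix:
  forall b. exists g. exists c. exists e. forall f. ((~R(g,b) | L(b,g)) & (~R(c,e) | R(e,e)) | R(f,f))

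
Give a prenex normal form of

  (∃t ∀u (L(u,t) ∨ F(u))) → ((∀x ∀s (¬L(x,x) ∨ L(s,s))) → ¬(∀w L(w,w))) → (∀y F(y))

∀t ∃u ∀x ∀s ∀w ∀y (¬L(u,t) ∧ ¬F(u) ∨ (¬L(x,x) ∨ L(s,s)) ∧ L(w,w) ∨ F(y))

First replace A → B with ¬A ∨ B.
  ¬(∃t ∀u (L(u,t) ∨ F(u))) ∨ ¬(¬(∀x ∀s (¬L(x,x) ∨ L(s,s))) ∨ ¬(∀w L(w,w))) ∨ (∀y F(y))
Push ¬ through the quantifiers and connectives to reach negation normal form:
  (∀t ∃u (¬L(u,t) ∧ ¬F(u))) ∨ (∀x ∀s (¬L(x,x) ∨ L(s,s))) ∧ (∀w L(w,w)) ∨ (∀y F(y))
Pull the quantifiers to the front (each side's bound variable is not free in the other side):
  ∀t ∃u ∀x ∀s ∀w ∀y (¬L(u,t) ∧ ¬F(u) ∨ (¬L(x,x) ∨ L(s,s)) ∧ L(w,w) ∨ F(y))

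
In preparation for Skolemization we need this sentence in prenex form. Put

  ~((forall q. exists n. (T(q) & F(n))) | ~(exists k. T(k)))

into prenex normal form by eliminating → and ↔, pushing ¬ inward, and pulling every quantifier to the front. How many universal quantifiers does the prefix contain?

1

Drive negations inward (¬∀x A ≡ ∃x ¬A, ¬∃x A ≡ ∀x ¬A, De Morgan for ∧/∨):
  (exists q. forall n. (~T(q) | ~F(n))) & (exists k. T(k))
All bound variables are already distinct, so no renaming is needed.
Extract every quantifier outward, since the variables are now distinct and don't occur free across branches:
  exists q. forall n. exists k. ((~T(q) | ~F(n)) & T(k))
The prefix is exists q forall n exists k: 1 universal, 2 existential.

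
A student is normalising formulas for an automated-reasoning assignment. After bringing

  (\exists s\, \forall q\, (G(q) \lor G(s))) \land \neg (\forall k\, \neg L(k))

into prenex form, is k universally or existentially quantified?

existential

Push ¬ through the quantifiers and connectives to reach negation normal form:
  (\exists s\, \forall q\, (G(q) \lor G(s))) \land (\exists k\, L(k))
All bound variables are already distinct, so no renaming is needed.
Finally move all quantifiers to the prefix:
  \exists s\, \forall q\, \exists k\, ((G(q) \lor G(s)) \land L(k))
The quantifier \forall k sits under an odd number of negations, so it flips to \exists k.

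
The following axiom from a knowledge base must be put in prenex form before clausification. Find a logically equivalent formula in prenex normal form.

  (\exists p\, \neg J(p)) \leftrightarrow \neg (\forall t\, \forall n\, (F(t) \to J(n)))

\forall p\, \exists t\, \exists n\, \forall z\, \forall x1\, \exists w\, ((J(p) \lor F(t) \land \neg J(n)) \land (\neg F(z) \lor J(x1) \lor \neg J(w)))

Rewrite implications/biconditionals: A → B as ¬A ∨ B; A ↔ B as (¬A ∨ B) ∧ (¬B ∨ A).
  (\neg (\exists p\, \neg J(p)) \lor \neg (\forall t\, \forall n\, (\neg F(t) \lor J(n)))) \land (\neg \neg (\forall t\, \forall n\, (\neg F(t) \lor J(n))) \lor (\exists p\, \neg J(p)))
Drive negations inward (¬∀x A ≡ ∃x ¬A, ¬∃x A ≡ ∀x ¬A, De Morgan for ∧/∨):
  ((\forall p\, J(p)) \lor (\exists t\, \exists n\, (F(t) \land \neg J(n)))) \land ((\forall t\, \forall n\, (\neg F(t) \lor J(n))) \lor (\exists p\, \neg J(p)))
Standardize variables apart so no two quantifiers bind the same name: t↦z, n↦x1, p↦w.
  ((\forall p\, J(p)) \lor (\exists t\, \exists n\, (F(t) \land \neg J(n)))) \land ((\forall z\, \forall x1\, (\neg F(z) \lor J(x1))) \lor (\exists w\, \neg J(w)))
Extract every quantifier outward, since the variables are now distinct and don't occur free across branches:
  \forall p\, \exists t\, \exists n\, \forall z\, \forall x1\, \exists w\, ((J(p) \lor F(t) \land \neg J(n)) \land (\neg F(z) \lor J(x1) \lor \neg J(w)))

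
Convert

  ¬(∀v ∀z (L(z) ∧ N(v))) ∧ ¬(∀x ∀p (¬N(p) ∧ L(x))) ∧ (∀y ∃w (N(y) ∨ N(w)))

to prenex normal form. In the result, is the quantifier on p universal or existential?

existential

Push ¬ through the quantifiers and connectives to reach negation normal form:
  (∃v ∃z (¬L(z) ∨ ¬N(v))) ∧ (∃x ∃p (N(p) ∨ ¬L(x))) ∧ (∀y ∃w (N(y) ∨ N(w)))
All bound variables are already distinct, so no renaming is needed.
Pull the quantifiers to the front (each side's bound variable is not free in the other side):
  ∃v ∃z ∃x ∃p ∀y ∃w ((¬L(z) ∨ ¬N(v)) ∧ (N(p) ∨ ¬L(x)) ∧ (N(y) ∨ N(w)))
The quantifier ∀p sits under an odd number of negations, so it flips to ∃p.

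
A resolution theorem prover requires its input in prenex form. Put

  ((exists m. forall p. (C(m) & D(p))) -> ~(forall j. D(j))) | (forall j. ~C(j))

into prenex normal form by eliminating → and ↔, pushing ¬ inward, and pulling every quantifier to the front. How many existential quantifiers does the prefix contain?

First replace A → B with ¬A ∨ B.
  ~(exists m. forall p. (C(m) & D(p))) | ~(forall j. D(j)) | (forall j. ~C(j))
Drive negations inward (¬∀x A ≡ ∃x ¬A, ¬∃x A ≡ ∀x ¬A, De Morgan for ∧/∨):
  (forall m. exists p. (~C(m) | ~D(p))) | (exists j. ~D(j)) | (forall j. ~C(j))
Rename bound variables to avoid capture: j↦t.
  (forall m. exists p. (~C(m) | ~D(p))) | (exists j. ~D(j)) | (forall t. ~C(t))
Extract every quantifier outward, since the variables are now distinct and don't occur free across branches:
  forall m. exists p. exists j. forall t. (~C(m) | ~D(p) | ~D(j) | ~C(t))
The prefix is forall m exists p exists j forall t: 2 universal, 2 existential.

2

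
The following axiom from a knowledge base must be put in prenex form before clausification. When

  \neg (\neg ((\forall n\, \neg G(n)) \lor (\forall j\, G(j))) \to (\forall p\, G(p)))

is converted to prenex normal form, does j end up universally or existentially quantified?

existential

Rewrite implications/biconditionals: A → B as ¬A ∨ B.
  \neg (\neg \neg ((\forall n\, \neg G(n)) \lor (\forall j\, G(j))) \lor (\forall p\, G(p)))
Move each ¬ inward, flipping quantifiers it crosses:
  (\exists n\, G(n)) \land (\exists j\, \neg G(j)) \land (\exists p\, \neg G(p))
All bound variables are already distinct, so no renaming is needed.
Pull the quantifiers to the front (each side's bound variable is not free in the other side):
  \exists n\, \exists j\, \exists p\, (G(n) \land \neg G(j) \land \neg G(p))
The quantifier \forall j sits under an odd number of negations (counting the antecedent side of each →), so it flips to \exists j.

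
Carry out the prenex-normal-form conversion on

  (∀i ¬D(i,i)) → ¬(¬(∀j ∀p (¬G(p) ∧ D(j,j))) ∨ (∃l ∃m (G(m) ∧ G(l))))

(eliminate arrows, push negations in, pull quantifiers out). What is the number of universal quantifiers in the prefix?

4

Eliminate → and ↔ using ¬ and ∨.
  ¬(∀i ¬D(i,i)) ∨ ¬(¬(∀j ∀p (¬G(p) ∧ D(j,j))) ∨ (∃l ∃m (G(m) ∧ G(l))))
Drive negations inward (¬∀x A ≡ ∃x ¬A, ¬∃x A ≡ ∀x ¬A, De Morgan for ∧/∨):
  (∃i D(i,i)) ∨ (∀j ∀p (¬G(p) ∧ D(j,j))) ∧ (∀l ∀m (¬G(m) ∨ ¬G(l)))
All bound variables are already distinct, so no renaming is needed.
Finally move all quantifiers to the prefix:
  ∃i ∀j ∀p ∀l ∀m (D(i,i) ∨ ¬G(p) ∧ D(j,j) ∧ (¬G(m) ∨ ¬G(l)))
The prefix is ∃i ∀j ∀p ∀l ∀m: 4 universal, 1 existential.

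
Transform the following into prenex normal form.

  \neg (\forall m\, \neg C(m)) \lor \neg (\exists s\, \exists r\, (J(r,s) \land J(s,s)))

Push ¬ through the quantifiers and connectives to reach negation normal form:
  (\exists m\, C(m)) \lor (\forall s\, \forall r\, (\neg J(r,s) \lor \neg J(s,s)))
All bound variables are already distinct, so no renaming is needed.
Finally move all quantifiers to the prefix:
  \exists m\, \forall s\, \forall r\, (C(m) \lor \neg J(r,s) \lor \neg J(s,s))

\exists m\, \forall s\, \forall r\, (C(m) \lor \neg J(r,s) \lor \neg J(s,s))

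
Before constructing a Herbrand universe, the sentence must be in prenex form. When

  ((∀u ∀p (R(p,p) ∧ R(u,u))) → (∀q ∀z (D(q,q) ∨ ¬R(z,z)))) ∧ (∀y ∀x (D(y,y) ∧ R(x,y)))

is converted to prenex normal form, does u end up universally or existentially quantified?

Eliminate → and ↔ using ¬ and ∨.
  (¬(∀u ∀p (R(p,p) ∧ R(u,u))) ∨ (∀q ∀z (D(q,q) ∨ ¬R(z,z)))) ∧ (∀y ∀x (D(y,y) ∧ R(x,y)))
Drive negations inward (¬∀x A ≡ ∃x ¬A, ¬∃x A ≡ ∀x ¬A, De Morgan for ∧/∨):
  ((∃u ∃p (¬R(p,p) ∨ ¬R(u,u))) ∨ (∀q ∀z (D(q,q) ∨ ¬R(z,z)))) ∧ (∀y ∀x (D(y,y) ∧ R(x,y)))
All bound variables are already distinct, so no renaming is needed.
Finally move all quantifiers to the prefix:
  ∃u ∃p ∀q ∀z ∀y ∀x ((¬R(p,p) ∨ ¬R(u,u) ∨ D(q,q) ∨ ¬R(z,z)) ∧ D(y,y) ∧ R(x,y))
The quantifier ∀u sits under an odd number of negations (counting the antecedent side of each →), so it flips to ∃u.

existential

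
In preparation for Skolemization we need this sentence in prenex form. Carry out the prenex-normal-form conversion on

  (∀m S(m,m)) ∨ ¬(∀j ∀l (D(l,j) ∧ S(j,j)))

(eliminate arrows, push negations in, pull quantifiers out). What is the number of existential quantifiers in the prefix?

Push ¬ through the quantifiers and connectives to reach negation normal form:
  (∀m S(m,m)) ∨ (∃j ∃l (¬D(l,j) ∨ ¬S(j,j)))
All bound variables are already distinct, so no renaming is needed.
Extract every quantifier outward, since the variables are now distinct and don't occur free across branches:
  ∀m ∃j ∃l (S(m,m) ∨ ¬D(l,j) ∨ ¬S(j,j))
The prefix is ∀m ∃j ∃l: 1 universal, 2 existential.

2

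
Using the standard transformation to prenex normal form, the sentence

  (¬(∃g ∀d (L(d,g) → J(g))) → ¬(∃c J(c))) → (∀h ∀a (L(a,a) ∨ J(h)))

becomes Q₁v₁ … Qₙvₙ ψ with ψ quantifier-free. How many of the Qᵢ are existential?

2

Eliminate → and ↔ using ¬ and ∨.
  ¬(¬¬(∃g ∀d (¬L(d,g) ∨ J(g))) ∨ ¬(∃c J(c))) ∨ (∀h ∀a (L(a,a) ∨ J(h)))
Move each ¬ inward, flipping quantifiers it crosses:
  (∀g ∃d (L(d,g) ∧ ¬J(g))) ∧ (∃c J(c)) ∨ (∀h ∀a (L(a,a) ∨ J(h)))
Extract every quantifier outward, since the variables are now distinct and don't occur free across branches:
  ∀g ∃d ∃c ∀h ∀a (L(d,g) ∧ ¬J(g) ∧ J(c) ∨ L(a,a) ∨ J(h))
The prefix is ∀g ∃d ∃c ∀h ∀a: 3 universal, 2 existential.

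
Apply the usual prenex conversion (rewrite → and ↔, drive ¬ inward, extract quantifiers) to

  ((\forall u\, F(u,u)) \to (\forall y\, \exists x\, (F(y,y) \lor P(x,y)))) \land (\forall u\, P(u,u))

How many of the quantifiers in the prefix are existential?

First replace A → B with ¬A ∨ B.
  (\neg (\forall u\, F(u,u)) \lor (\forall y\, \exists x\, (F(y,y) \lor P(x,y)))) \land (\forall u\, P(u,u))
Push ¬ through the quantifiers and connectives to reach negation normal form:
  ((\exists u\, \neg F(u,u)) \lor (\forall y\, \exists x\, (F(y,y) \lor P(x,y)))) \land (\forall u\, P(u,u))
Rename bound variables to avoid capture: u↦z.
  ((\exists u\, \neg F(u,u)) \lor (\forall y\, \exists x\, (F(y,y) \lor P(x,y)))) \land (\forall z\, P(z,z))
Extract every quantifier outward, since the variables are now distinct and don't occur free across branches:
  \exists u\, \forall y\, \exists x\, \forall z\, ((\neg F(u,u) \lor F(y,y) \lor P(x,y)) \land P(z,z))
The prefix is \exists u \forall y \exists x \forall z: 2 universal, 2 existential.

2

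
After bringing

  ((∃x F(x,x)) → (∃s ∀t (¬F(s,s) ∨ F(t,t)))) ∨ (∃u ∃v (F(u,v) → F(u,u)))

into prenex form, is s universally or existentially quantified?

existential

First replace A → B with ¬A ∨ B.
  ¬(∃x F(x,x)) ∨ (∃s ∀t (¬F(s,s) ∨ F(t,t))) ∨ (∃u ∃v (¬F(u,v) ∨ F(u,u)))
Move each ¬ inward, flipping quantifiers it crosses:
  (∀x ¬F(x,x)) ∨ (∃s ∀t (¬F(s,s) ∨ F(t,t))) ∨ (∃u ∃v (¬F(u,v) ∨ F(u,u)))
Finally move all quantifiers to the prefix:
  ∀x ∃s ∀t ∃u ∃v (¬F(x,x) ∨ ¬F(s,s) ∨ F(t,t) ∨ ¬F(u,v) ∨ F(u,u))
The quantifier ∃s sits under an even number of negations (counting the antecedent side of each →), so it remains existential.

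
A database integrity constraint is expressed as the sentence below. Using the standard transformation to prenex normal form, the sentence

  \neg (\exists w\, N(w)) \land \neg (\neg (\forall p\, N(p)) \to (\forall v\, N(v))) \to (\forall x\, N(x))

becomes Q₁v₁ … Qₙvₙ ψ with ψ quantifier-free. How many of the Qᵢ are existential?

Rewrite implications/biconditionals: A → B as ¬A ∨ B.
  \neg (\neg (\exists w\, N(w)) \land \neg (\neg \neg (\forall p\, N(p)) \lor (\forall v\, N(v)))) \lor (\forall x\, N(x))
Push ¬ through the quantifiers and connectives to reach negation normal form:
  (\exists w\, N(w)) \lor (\forall p\, N(p)) \lor (\forall v\, N(v)) \lor (\forall x\, N(x))
Pull the quantifiers to the front (each side's bound variable is not free in the other side):
  \exists w\, \forall p\, \forall v\, \forall x\, (N(w) \lor N(p) \lor N(v) \lor N(x))
The prefix is \exists w \forall p \forall v \forall x: 3 universal, 1 existential.

1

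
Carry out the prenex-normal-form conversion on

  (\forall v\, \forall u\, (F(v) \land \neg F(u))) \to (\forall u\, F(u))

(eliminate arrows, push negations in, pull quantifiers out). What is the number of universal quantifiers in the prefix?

1

First replace A → B with ¬A ∨ B.
  \neg (\forall v\, \forall u\, (F(v) \land \neg F(u))) \lor (\forall u\, F(u))
Push ¬ through the quantifiers and connectives to reach negation normal form:
  (\exists v\, \exists u\, (\neg F(v) \lor F(u))) \lor (\forall u\, F(u))
Rename bound variables to avoid capture: u↦y1.
  (\exists v\, \exists u\, (\neg F(v) \lor F(u))) \lor (\forall y1\, F(y1))
Finally move all quantifiers to the prefix:
  \exists v\, \exists u\, \forall y1\, (\neg F(v) \lor F(u) \lor F(y1))
The prefix is \exists v \exists u \forall y1: 1 universal, 2 existential.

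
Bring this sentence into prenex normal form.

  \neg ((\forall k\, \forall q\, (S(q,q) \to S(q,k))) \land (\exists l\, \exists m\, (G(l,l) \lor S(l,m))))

\exists k\, \exists q\, \forall l\, \forall m\, (S(q,q) \land \neg S(q,k) \lor \neg G(l,l) \land \neg S(l,m))

Rewrite implications/biconditionals: A → B as ¬A ∨ B.
  \neg ((\forall k\, \forall q\, (\neg S(q,q) \lor S(q,k))) \land (\exists l\, \exists m\, (G(l,l) \lor S(l,m))))
Push ¬ through the quantifiers and connectives to reach negation normal form:
  (\exists k\, \exists q\, (S(q,q) \land \neg S(q,k))) \lor (\forall l\, \forall m\, (\neg G(l,l) \land \neg S(l,m)))
Extract every quantifier outward, since the variables are now distinct and don't occur free across branches:
  \exists k\, \exists q\, \forall l\, \forall m\, (S(q,q) \land \neg S(q,k) \lor \neg G(l,l) \land \neg S(l,m))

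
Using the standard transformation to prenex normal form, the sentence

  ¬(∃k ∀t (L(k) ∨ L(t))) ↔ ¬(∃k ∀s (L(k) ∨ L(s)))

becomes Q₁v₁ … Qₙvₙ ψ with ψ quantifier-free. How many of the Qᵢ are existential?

Rewrite implications/biconditionals: A → B as ¬A ∨ B; A ↔ B as (¬A ∨ B) ∧ (¬B ∨ A).
  (¬¬(∃k ∀t (L(k) ∨ L(t))) ∨ ¬(∃k ∀s (L(k) ∨ L(s)))) ∧ (¬¬(∃k ∀s (L(k) ∨ L(s))) ∨ ¬(∃k ∀t (L(k) ∨ L(t))))
Push ¬ through the quantifiers and connectives to reach negation normal form:
  ((∃k ∀t (L(k) ∨ L(t))) ∨ (∀k ∃s (¬L(k) ∧ ¬L(s)))) ∧ ((∃k ∀s (L(k) ∨ L(s))) ∨ (∀k ∃t (¬L(k) ∧ ¬L(t))))
Give each quantifier a distinct variable: k↦x1, k↦x, s↦a, k↦z1, t↦c.
  ((∃k ∀t (L(k) ∨ L(t))) ∨ (∀x1 ∃s (¬L(x1) ∧ ¬L(s)))) ∧ ((∃x ∀a (L(x) ∨ L(a))) ∨ (∀z1 ∃c (¬L(z1) ∧ ¬L(c))))
Extract every quantifier outward, since the variables are now distinct and don't occur free across branches:
  ∃k ∀t ∀x1 ∃s ∃x ∀a ∀z1 ∃c ((L(k) ∨ L(t) ∨ ¬L(x1) ∧ ¬L(s)) ∧ (L(x) ∨ L(a) ∨ ¬L(z1) ∧ ¬L(c)))
The prefix is ∃k ∀t ∀x1 ∃s ∃x ∀a ∀z1 ∃c: 4 universal, 4 existential.

4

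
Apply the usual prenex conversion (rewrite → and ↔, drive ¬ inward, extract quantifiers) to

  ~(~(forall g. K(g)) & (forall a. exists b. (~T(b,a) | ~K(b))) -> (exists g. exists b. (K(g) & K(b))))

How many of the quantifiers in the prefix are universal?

3

Rewrite implications/biconditionals: A → B as ¬A ∨ B.
  ~(~(~(forall g. K(g)) & (forall a. exists b. (~T(b,a) | ~K(b)))) | (exists g. exists b. (K(g) & K(b))))
Move each ¬ inward, flipping quantifiers it crosses:
  (exists g. ~K(g)) & (forall a. exists b. (~T(b,a) | ~K(b))) & (forall g. forall b. (~K(g) | ~K(b)))
Give each quantifier a distinct variable: g↦v, b↦v1.
  (exists g. ~K(g)) & (forall a. exists b. (~T(b,a) | ~K(b))) & (forall v. forall v1. (~K(v) | ~K(v1)))
Extract every quantifier outward, since the variables are now distinct and don't occur free across branches:
  exists g. forall a. exists b. forall v. forall v1. (~K(g) & (~T(b,a) | ~K(b)) & (~K(v) | ~K(v1)))
The prefix is exists g forall a exists b forall v forall v1: 3 universal, 2 existential.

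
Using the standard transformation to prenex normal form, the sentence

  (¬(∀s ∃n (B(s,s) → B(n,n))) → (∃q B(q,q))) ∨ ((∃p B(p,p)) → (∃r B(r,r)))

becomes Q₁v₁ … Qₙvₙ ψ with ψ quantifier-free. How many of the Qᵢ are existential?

Rewrite implications/biconditionals: A → B as ¬A ∨ B.
  ¬¬(∀s ∃n (¬B(s,s) ∨ B(n,n))) ∨ (∃q B(q,q)) ∨ ¬(∃p B(p,p)) ∨ (∃r B(r,r))
Push ¬ through the quantifiers and connectives to reach negation normal form:
  (∀s ∃n (¬B(s,s) ∨ B(n,n))) ∨ (∃q B(q,q)) ∨ (∀p ¬B(p,p)) ∨ (∃r B(r,r))
Finally move all quantifiers to the prefix:
  ∀s ∃n ∃q ∀p ∃r (¬B(s,s) ∨ B(n,n) ∨ B(q,q) ∨ ¬B(p,p) ∨ B(r,r))
The prefix is ∀s ∃n ∃q ∀p ∃r: 2 universal, 3 existential.

3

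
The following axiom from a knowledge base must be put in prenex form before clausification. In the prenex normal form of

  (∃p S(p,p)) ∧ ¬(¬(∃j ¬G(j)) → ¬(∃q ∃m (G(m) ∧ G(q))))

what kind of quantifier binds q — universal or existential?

Rewrite implications/biconditionals: A → B as ¬A ∨ B.
  (∃p S(p,p)) ∧ ¬(¬¬(∃j ¬G(j)) ∨ ¬(∃q ∃m (G(m) ∧ G(q))))
Push ¬ through the quantifiers and connectives to reach negation normal form:
  (∃p S(p,p)) ∧ (∀j G(j)) ∧ (∃q ∃m (G(m) ∧ G(q)))
All bound variables are already distinct, so no renaming is needed.
Pull the quantifiers to the front (each side's bound variable is not free in the other side):
  ∃p ∀j ∃q ∃m (S(p,p) ∧ G(j) ∧ G(m) ∧ G(q))
The quantifier ∃q sits under an even number of negations (counting the antecedent side of each →), so it remains existential.

existential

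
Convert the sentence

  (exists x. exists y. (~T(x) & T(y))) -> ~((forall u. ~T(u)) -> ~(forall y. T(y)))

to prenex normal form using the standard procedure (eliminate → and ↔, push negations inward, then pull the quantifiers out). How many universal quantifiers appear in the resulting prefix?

4

First replace A → B with ¬A ∨ B.
  ~(exists x. exists y. (~T(x) & T(y))) | ~(~(forall u. ~T(u)) | ~(forall y. T(y)))
Push ¬ through the quantifiers and connectives to reach negation normal form:
  (forall x. forall y. (T(x) | ~T(y))) | (forall u. ~T(u)) & (forall y. T(y))
Standardize variables apart so no two quantifiers bind the same name: y↦u1.
  (forall x. forall y. (T(x) | ~T(y))) | (forall u. ~T(u)) & (forall u1. T(u1))
Extract every quantifier outward, since the variables are now distinct and don't occur free across branches:
  forall x. forall y. forall u. forall u1. (T(x) | ~T(y) | ~T(u) & T(u1))
The prefix is forall x forall y forall u forall u1: 4 universal, 0 existential.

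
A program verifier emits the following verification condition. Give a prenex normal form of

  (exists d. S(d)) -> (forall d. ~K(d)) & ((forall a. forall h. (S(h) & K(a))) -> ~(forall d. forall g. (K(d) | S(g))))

First replace A → B with ¬A ∨ B.
  ~(exists d. S(d)) | (forall d. ~K(d)) & (~(forall a. forall h. (S(h) & K(a))) | ~(forall d. forall g. (K(d) | S(g))))
Drive negations inward (¬∀x A ≡ ∃x ¬A, ¬∃x A ≡ ∀x ¬A, De Morgan for ∧/∨):
  (forall d. ~S(d)) | (forall d. ~K(d)) & ((exists a. exists h. (~S(h) | ~K(a))) | (exists d. exists g. (~K(d) & ~S(g))))
Standardize variables apart so no two quantifiers bind the same name: d↦u, d↦u1.
  (forall d. ~S(d)) | (forall u. ~K(u)) & ((exists a. exists h. (~S(h) | ~K(a))) | (exists u1. exists g. (~K(u1) & ~S(g))))
Pull the quantifiers to the front (each side's bound variable is not free in the other side):
  forall d. forall u. exists a. exists h. exists u1. exists g. (~S(d) | ~K(u) & (~S(h) | ~K(a) | ~K(u1) & ~S(g)))

forall d. forall u. exists a. exists h. exists u1. exists g. (~S(d) | ~K(u) & (~S(h) | ~K(a) | ~K(u1) & ~S(g)))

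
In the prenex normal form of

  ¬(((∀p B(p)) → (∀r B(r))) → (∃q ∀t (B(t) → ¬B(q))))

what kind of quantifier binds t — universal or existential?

existential

Eliminate → and ↔ using ¬ and ∨.
  ¬(¬(¬(∀p B(p)) ∨ (∀r B(r))) ∨ (∃q ∀t (¬B(t) ∨ ¬B(q))))
Push ¬ through the quantifiers and connectives to reach negation normal form:
  ((∃p ¬B(p)) ∨ (∀r B(r))) ∧ (∀q ∃t (B(t) ∧ B(q)))
All bound variables are already distinct, so no renaming is needed.
Extract every quantifier outward, since the variables are now distinct and don't occur free across branches:
  ∃p ∀r ∀q ∃t ((¬B(p) ∨ B(r)) ∧ B(t) ∧ B(q))
The quantifier ∀t sits under an odd number of negations (counting the antecedent side of each →), so it flips to ∃t.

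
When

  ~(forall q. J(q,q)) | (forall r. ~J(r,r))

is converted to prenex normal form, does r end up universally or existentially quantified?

universal

Drive negations inward (¬∀x A ≡ ∃x ¬A, ¬∃x A ≡ ∀x ¬A, De Morgan for ∧/∨):
  (exists q. ~J(q,q)) | (forall r. ~J(r,r))
All bound variables are already distinct, so no renaming is needed.
Extract every quantifier outward, since the variables are now distinct and don't occur free across branches:
  exists q. forall r. (~J(q,q) | ~J(r,r))
The quantifier forall r sits under an even number of negations, so it remains universal.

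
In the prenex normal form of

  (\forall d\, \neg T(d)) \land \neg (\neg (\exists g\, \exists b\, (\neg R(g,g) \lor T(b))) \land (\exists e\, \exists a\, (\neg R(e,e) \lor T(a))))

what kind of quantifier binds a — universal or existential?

Push ¬ through the quantifiers and connectives to reach negation normal form:
  (\forall d\, \neg T(d)) \land ((\exists g\, \exists b\, (\neg R(g,g) \lor T(b))) \lor (\forall e\, \forall a\, (R(e,e) \land \neg T(a))))
All bound variables are already distinct, so no renaming is needed.
Finally move all quantifiers to the prefix:
  \forall d\, \exists g\, \exists b\, \forall e\, \forall a\, (\neg T(d) \land (\neg R(g,g) \lor T(b) \lor R(e,e) \land \neg T(a)))
The quantifier \exists a sits under an odd number of negations, so it flips to \forall a.

universal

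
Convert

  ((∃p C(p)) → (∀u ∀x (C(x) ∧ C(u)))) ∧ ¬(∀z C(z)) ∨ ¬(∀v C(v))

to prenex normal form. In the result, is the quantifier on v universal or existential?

existential

First replace A → B with ¬A ∨ B.
  (¬(∃p C(p)) ∨ (∀u ∀x (C(x) ∧ C(u)))) ∧ ¬(∀z C(z)) ∨ ¬(∀v C(v))
Push ¬ through the quantifiers and connectives to reach negation normal form:
  ((∀p ¬C(p)) ∨ (∀u ∀x (C(x) ∧ C(u)))) ∧ (∃z ¬C(z)) ∨ (∃v ¬C(v))
Pull the quantifiers to the front (each side's bound variable is not free in the other side):
  ∀p ∀u ∀x ∃z ∃v ((¬C(p) ∨ C(x) ∧ C(u)) ∧ ¬C(z) ∨ ¬C(v))
The quantifier ∀v sits under an odd number of negations (counting the antecedent side of each →), so it flips to ∃v.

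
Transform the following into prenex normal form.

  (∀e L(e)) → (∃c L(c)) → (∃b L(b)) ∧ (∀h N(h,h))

Rewrite implications/biconditionals: A → B as ¬A ∨ B.
  ¬(∀e L(e)) ∨ ¬(∃c L(c)) ∨ (∃b L(b)) ∧ (∀h N(h,h))
Drive negations inward (¬∀x A ≡ ∃x ¬A, ¬∃x A ≡ ∀x ¬A, De Morgan for ∧/∨):
  (∃e ¬L(e)) ∨ (∀c ¬L(c)) ∨ (∃b L(b)) ∧ (∀h N(h,h))
Pull the quantifiers to the front (each side's bound variable is not free in the other side):
  ∃e ∀c ∃b ∀h (¬L(e) ∨ ¬L(c) ∨ L(b) ∧ N(h,h))

∃e ∀c ∃b ∀h (¬L(e) ∨ ¬L(c) ∨ L(b) ∧ N(h,h))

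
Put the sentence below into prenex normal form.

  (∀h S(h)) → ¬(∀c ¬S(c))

∃h ∃c (¬S(h) ∨ S(c))

Eliminate → and ↔ using ¬ and ∨.
  ¬(∀h S(h)) ∨ ¬(∀c ¬S(c))
Push ¬ through the quantifiers and connectives to reach negation normal form:
  (∃h ¬S(h)) ∨ (∃c S(c))
All bound variables are already distinct, so no renaming is needed.
Finally move all quantifiers to the prefix:
  ∃h ∃c (¬S(h) ∨ S(c))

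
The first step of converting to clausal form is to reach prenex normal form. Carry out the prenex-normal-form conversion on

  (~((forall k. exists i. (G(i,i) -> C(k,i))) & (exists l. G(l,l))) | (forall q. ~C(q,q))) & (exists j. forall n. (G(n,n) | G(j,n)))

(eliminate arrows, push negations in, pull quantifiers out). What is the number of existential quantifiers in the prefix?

2

Rewrite implications/biconditionals: A → B as ¬A ∨ B.
  (~((forall k. exists i. (~G(i,i) | C(k,i))) & (exists l. G(l,l))) | (forall q. ~C(q,q))) & (exists j. forall n. (G(n,n) | G(j,n)))
Move each ¬ inward, flipping quantifiers it crosses:
  ((exists k. forall i. (G(i,i) & ~C(k,i))) | (forall l. ~G(l,l)) | (forall q. ~C(q,q))) & (exists j. forall n. (G(n,n) | G(j,n)))
All bound variables are already distinct, so no renaming is needed.
Extract every quantifier outward, since the variables are now distinct and don't occur free across branches:
  exists k. forall i. forall l. forall q. exists j. forall n. ((G(i,i) & ~C(k,i) | ~G(l,l) | ~C(q,q)) & (G(n,n) | G(j,n)))
The prefix is exists k forall i forall l forall q exists j forall n: 4 universal, 2 existential.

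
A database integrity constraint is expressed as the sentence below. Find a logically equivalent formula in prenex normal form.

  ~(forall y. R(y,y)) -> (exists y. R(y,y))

Rewrite implications/biconditionals: A → B as ¬A ∨ B.
  ~~(forall y. R(y,y)) | (exists y. R(y,y))
Move each ¬ inward, flipping quantifiers it crosses:
  (forall y. R(y,y)) | (exists y. R(y,y))
Rename bound variables to avoid capture: y↦v.
  (forall y. R(y,y)) | (exists v. R(v,v))
Extract every quantifier outward, since the variables are now distinct and don't occur free across branches:
  forall y. exists v. (R(y,y) | R(v,v))

forall y. exists v. (R(y,y) | R(v,v))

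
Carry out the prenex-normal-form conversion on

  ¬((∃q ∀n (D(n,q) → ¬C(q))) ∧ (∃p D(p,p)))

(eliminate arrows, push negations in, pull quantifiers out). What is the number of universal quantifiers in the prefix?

2

Eliminate → and ↔ using ¬ and ∨.
  ¬((∃q ∀n (¬D(n,q) ∨ ¬C(q))) ∧ (∃p D(p,p)))
Push ¬ through the quantifiers and connectives to reach negation normal form:
  (∀q ∃n (D(n,q) ∧ C(q))) ∨ (∀p ¬D(p,p))
All bound variables are already distinct, so no renaming is needed.
Extract every quantifier outward, since the variables are now distinct and don't occur free across branches:
  ∀q ∃n ∀p (D(n,q) ∧ C(q) ∨ ¬D(p,p))
The prefix is ∀q ∃n ∀p: 2 universal, 1 existential.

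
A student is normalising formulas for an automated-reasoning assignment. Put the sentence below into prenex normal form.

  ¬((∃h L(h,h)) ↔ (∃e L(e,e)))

Eliminate → and ↔ using ¬ and ∨; A ↔ B as (¬A ∨ B) ∧ (¬B ∨ A).
  ¬((¬(∃h L(h,h)) ∨ (∃e L(e,e))) ∧ (¬(∃e L(e,e)) ∨ (∃h L(h,h))))
Move each ¬ inward, flipping quantifiers it crosses:
  (∃h L(h,h)) ∧ (∀e ¬L(e,e)) ∨ (∃e L(e,e)) ∧ (∀h ¬L(h,h))
Give each quantifier a distinct variable: e↦u1, h↦z.
  (∃h L(h,h)) ∧ (∀e ¬L(e,e)) ∨ (∃u1 L(u1,u1)) ∧ (∀z ¬L(z,z))
Finally move all quantifiers to the prefix:
  ∃h ∀e ∃u1 ∀z (L(h,h) ∧ ¬L(e,e) ∨ L(u1,u1) ∧ ¬L(z,z))

∃h ∀e ∃u1 ∀z (L(h,h) ∧ ¬L(e,e) ∨ L(u1,u1) ∧ ¬L(z,z))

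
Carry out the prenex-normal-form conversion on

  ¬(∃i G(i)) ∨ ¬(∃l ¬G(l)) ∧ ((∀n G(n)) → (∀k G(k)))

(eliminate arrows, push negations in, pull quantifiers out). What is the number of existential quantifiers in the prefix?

Eliminate → and ↔ using ¬ and ∨.
  ¬(∃i G(i)) ∨ ¬(∃l ¬G(l)) ∧ (¬(∀n G(n)) ∨ (∀k G(k)))
Drive negations inward (¬∀x A ≡ ∃x ¬A, ¬∃x A ≡ ∀x ¬A, De Morgan for ∧/∨):
  (∀i ¬G(i)) ∨ (∀l G(l)) ∧ ((∃n ¬G(n)) ∨ (∀k G(k)))
All bound variables are already distinct, so no renaming is needed.
Finally move all quantifiers to the prefix:
  ∀i ∀l ∃n ∀k (¬G(i) ∨ G(l) ∧ (¬G(n) ∨ G(k)))
The prefix is ∀i ∀l ∃n ∀k: 3 universal, 1 existential.

1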